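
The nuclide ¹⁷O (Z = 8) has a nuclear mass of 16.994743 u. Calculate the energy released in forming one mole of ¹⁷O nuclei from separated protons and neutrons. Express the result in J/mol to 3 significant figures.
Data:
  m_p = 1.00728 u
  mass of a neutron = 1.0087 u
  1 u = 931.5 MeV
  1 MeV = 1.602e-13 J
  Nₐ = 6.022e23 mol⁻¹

Mass of separated nucleons = 8(1.00728) + 9(1.0087) = 8.05824 + 9.0783 = 17.13654 u
The mass defect is 17.13654 − 16.994743 = 0.141797 u.
E_B = 0.141797 × 931.5 = 132.084 MeV
Per nucleus in joules: 132.084 MeV × 1.602e-13 J/MeV = 2.1160e-11 J
Per mole: 2.1160e-11 J × 6.022e23 mol⁻¹ = 1.2743e+13 J/mol

1.27e+13 J/mol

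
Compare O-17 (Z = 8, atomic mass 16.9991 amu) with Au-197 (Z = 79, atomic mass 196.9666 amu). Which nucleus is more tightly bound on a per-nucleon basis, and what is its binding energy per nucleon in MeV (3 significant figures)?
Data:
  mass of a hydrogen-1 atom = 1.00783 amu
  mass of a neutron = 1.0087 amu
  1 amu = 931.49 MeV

Au-197; 7.94 MeV/nucleon

O-17: Σm = 8(1.00783) + 9(1.0087) = 17.14094 amu; Δm = 0.14184 amu; E_B = 132.12 MeV; E_B/A = 7.772 MeV
Au-197: Σm = 79(1.00783) + 118(1.0087) = 198.64517 amu; Δm = 1.67857 amu; E_B = 1563.6 MeV; E_B/A = 7.937 MeV
Au-197 has the higher binding energy per nucleon, so it is the more tightly bound nucleus.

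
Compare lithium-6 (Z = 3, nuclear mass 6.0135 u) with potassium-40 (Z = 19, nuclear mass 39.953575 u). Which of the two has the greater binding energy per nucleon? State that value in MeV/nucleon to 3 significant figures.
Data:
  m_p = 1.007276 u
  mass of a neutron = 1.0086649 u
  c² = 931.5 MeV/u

potassium-40; 8.54 MeV/nucleon

lithium-6: Σm = 3(1.007276) + 3(1.0086649) = 6.0478227 u; Δm = 0.0343227 u; E_B = 31.972 MeV; E_B/A = 5.329 MeV
potassium-40: Σm = 19(1.007276) + 21(1.0086649) = 40.3202069 u; Δm = 0.3666319 u; E_B = 341.52 MeV; E_B/A = 8.538 MeV
potassium-40 has the higher binding energy per nucleon, so it is the more tightly bound nucleus.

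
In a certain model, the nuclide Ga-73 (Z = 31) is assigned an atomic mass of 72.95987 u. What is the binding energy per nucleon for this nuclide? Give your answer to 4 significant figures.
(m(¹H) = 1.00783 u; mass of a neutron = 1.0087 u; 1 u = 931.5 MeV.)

The nucleus contains 31 protons and 73 − 31 = 42 neutrons.
Mass of separated nucleons = 31(1.00783) + 42(1.0087) = 31.24273 + 42.3654 = 73.60813 u
Δm = 73.60813 − 72.95987 = 0.64826 u
Binding energy = Δm·c² = 0.64826 × 931.5 MeV/u = 603.854 MeV
Per nucleon: 603.854 / 73 = 8.272 MeV

8.272 MeV/nucleon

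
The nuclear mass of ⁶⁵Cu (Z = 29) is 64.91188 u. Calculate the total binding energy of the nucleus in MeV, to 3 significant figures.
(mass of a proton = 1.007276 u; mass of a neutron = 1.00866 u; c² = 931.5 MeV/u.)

With 29 protons and 36 neutrons (A = 65):
Mass of separated nucleons = 29(1.007276) + 36(1.00866) = 29.211004 + 36.31176 = 65.522764 u
Δm = 65.522764 − 64.91188 = 0.610884 u
Converting to energy: 0.610884 u × 931.5 MeV/u = 569.038 MeV

569 MeV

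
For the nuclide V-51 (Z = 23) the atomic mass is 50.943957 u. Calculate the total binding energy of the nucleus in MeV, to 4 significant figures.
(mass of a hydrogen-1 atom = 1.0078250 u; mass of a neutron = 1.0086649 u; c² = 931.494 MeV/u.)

445.8 MeV

The nucleus contains 23 protons and 51 − 23 = 28 neutrons.
Σm = 23·m(¹H) + 28·m_n = 23.1799750 + 28.2426172 = 51.4225922 u
Δm = 51.4225922 − 50.943957 = 0.4786352 u
Converting to energy: 0.4786352 u × 931.494 MeV/u = 445.846 MeV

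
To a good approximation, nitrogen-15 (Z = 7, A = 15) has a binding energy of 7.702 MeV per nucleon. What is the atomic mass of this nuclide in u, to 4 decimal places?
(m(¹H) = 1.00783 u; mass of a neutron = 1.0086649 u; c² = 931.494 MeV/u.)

15.0001 u

Total binding energy = 15 × 7.702 = 115.530 MeV
Mass defect = 115.530 MeV / (931.494 MeV/u) = 0.124027 u
Constituent mass = 7(1.00783) + 8(1.0086649) = 15.1241292 u
Atomic mass = 15.1241292 − 0.124027 = 15.0001022 u ≈ 15.0001 u (to 4 decimal places)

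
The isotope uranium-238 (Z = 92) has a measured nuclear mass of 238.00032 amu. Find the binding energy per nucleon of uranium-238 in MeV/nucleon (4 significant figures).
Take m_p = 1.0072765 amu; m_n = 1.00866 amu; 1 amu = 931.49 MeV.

Z = 92, so N = A − Z = 238 − 92 = 146.
Σm = 92·m_p + 146·m_n = 92.6694380 + 147.26436 = 239.9337980 amu
Mass defect Δm = 239.9337980 − 238.00032 = 1.9334780 amu
Binding energy = Δm·c² = 1.9334780 × 931.49 MeV/amu = 1801.02 MeV
Per nucleon: 1801.02 / 238 = 7.567 MeV

7.567 MeV/nucleon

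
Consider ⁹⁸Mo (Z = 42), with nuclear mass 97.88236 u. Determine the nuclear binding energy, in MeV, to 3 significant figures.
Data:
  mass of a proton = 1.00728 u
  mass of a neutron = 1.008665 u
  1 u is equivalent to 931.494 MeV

846 MeV

Total constituent mass: 42 × 1.00728 + 56 × 1.008665 = 98.791000 u
Mass defect Δm = 98.791000 − 97.88236 = 0.908640 u
Binding energy = Δm·c² = 0.908640 × 931.494 MeV/u = 846.393 MeV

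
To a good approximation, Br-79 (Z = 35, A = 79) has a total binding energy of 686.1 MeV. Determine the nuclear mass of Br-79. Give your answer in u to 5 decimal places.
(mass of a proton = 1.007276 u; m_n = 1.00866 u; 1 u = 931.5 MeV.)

Mass defect = 686.1 MeV / (931.5 MeV/u) = 0.7365539 u
Constituent mass = 35(1.007276) + 44(1.00866) = 79.635700 u
Nuclear mass = 79.635700 − 0.7365539 = 78.8991461 u ≈ 78.89915 u (to 5 decimal places)

78.89915 u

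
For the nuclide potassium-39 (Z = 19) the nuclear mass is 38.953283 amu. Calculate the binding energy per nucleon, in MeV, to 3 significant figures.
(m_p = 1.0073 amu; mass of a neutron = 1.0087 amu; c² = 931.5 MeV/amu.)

8.58 MeV/nucleon

The nucleus contains 19 protons and 39 − 19 = 20 neutrons.
Total constituent mass: 19 × 1.0073 + 20 × 1.0087 = 39.3127 amu
Δm = 39.3127 − 38.953283 = 0.359417 amu
Converting to energy: 0.359417 amu × 931.5 MeV/amu = 334.797 MeV
Dividing by A = 39 gives 8.5845 MeV per nucleon.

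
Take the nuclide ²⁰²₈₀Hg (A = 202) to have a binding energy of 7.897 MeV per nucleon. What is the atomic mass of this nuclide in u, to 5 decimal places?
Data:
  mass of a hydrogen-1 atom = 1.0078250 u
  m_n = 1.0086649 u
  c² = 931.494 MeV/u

Total binding energy = 202 × 7.897 = 1595.194 MeV
Mass defect = 1595.194 MeV / (931.494 MeV/u) = 1.7125113 u
Constituent mass = 80(1.0078250) + 122(1.0086649) = 203.6831178 u
Atomic mass = 203.6831178 − 1.7125113 = 201.9706065 u ≈ 201.97061 u (to 5 decimal places)

201.97061 u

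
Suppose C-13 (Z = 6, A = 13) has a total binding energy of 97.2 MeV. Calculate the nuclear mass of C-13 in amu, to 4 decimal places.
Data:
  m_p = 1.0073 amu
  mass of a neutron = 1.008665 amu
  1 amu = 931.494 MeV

13.0001 amu

Mass defect = 97.2 MeV / (931.494 MeV/amu) = 0.104348 amu
Constituent mass = 6(1.0073) + 7(1.008665) = 13.104455 amu
Nuclear mass = 13.104455 − 0.104348 = 13.000107 amu ≈ 13.0001 amu (to 4 decimal places)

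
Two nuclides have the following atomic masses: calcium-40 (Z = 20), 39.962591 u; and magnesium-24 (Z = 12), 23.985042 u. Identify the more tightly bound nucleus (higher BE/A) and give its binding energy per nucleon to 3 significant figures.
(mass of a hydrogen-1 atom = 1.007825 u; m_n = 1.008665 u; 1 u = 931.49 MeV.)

calcium-40; 8.55 MeV/nucleon

calcium-40: Σm = 20(1.007825) + 20(1.008665) = 40.329800 u; Δm = 0.367209 u; E_B = 342.05 MeV; E_B/A = 8.551 MeV
magnesium-24: Σm = 12(1.007825) + 12(1.008665) = 24.197880 u; Δm = 0.212838 u; E_B = 198.26 MeV; E_B/A = 8.261 MeV
calcium-40 has the higher binding energy per nucleon, so it is the more tightly bound nucleus.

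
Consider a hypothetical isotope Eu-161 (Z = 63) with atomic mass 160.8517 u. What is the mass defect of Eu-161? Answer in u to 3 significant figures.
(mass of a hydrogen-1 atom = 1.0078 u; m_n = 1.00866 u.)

Σm = 63·m(¹H) + 98·m_n = 63.4914 + 98.84868 = 162.34008 u
Δm = 162.34008 − 160.8517 = 1.48838 u

1.49 u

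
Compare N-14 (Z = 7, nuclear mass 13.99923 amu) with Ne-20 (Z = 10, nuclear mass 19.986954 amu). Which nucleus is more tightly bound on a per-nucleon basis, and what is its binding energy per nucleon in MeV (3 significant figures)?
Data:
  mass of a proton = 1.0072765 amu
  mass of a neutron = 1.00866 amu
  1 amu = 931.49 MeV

Ne-20; 8.03 MeV/nucleon

N-14: Σm = 7(1.0072765) + 7(1.00866) = 14.1115555 amu; Δm = 0.1123255 amu; E_B = 104.63 MeV; E_B/A = 7.474 MeV
Ne-20: Σm = 10(1.0072765) + 10(1.00866) = 20.1593650 amu; Δm = 0.1724110 amu; E_B = 160.60 MeV; E_B/A = 8.030 MeV
Ne-20 has the higher binding energy per nucleon, so it is the more tightly bound nucleus.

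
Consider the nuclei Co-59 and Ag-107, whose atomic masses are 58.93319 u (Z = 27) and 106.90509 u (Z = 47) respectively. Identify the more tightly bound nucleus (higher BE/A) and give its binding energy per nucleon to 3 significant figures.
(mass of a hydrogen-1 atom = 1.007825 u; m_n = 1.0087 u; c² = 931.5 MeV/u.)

Co-59: Σm = 27(1.007825) + 32(1.0087) = 59.489675 u; Δm = 0.556485 u; E_B = 518.37 MeV; E_B/A = 8.786 MeV
Ag-107: Σm = 47(1.007825) + 60(1.0087) = 107.889775 u; Δm = 0.984685 u; E_B = 917.23 MeV; E_B/A = 8.572 MeV
Co-59 has the higher binding energy per nucleon, so it is the more tightly bound nucleus.

Co-59; 8.79 MeV/nucleon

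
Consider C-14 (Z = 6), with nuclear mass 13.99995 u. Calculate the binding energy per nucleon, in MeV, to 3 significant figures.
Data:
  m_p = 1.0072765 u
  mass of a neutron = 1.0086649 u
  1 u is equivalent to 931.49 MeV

7.52 MeV/nucleon

The nucleus contains 6 protons and 14 − 6 = 8 neutrons.
Mass of separated nucleons = 6(1.0072765) + 8(1.0086649) = 6.0436590 + 8.0693192 = 14.1129782 u
Δm = 14.1129782 − 13.99995 = 0.1130282 u
Binding energy = Δm·c² = 0.1130282 × 931.49 MeV/u = 105.285 MeV
Dividing by A = 14 gives 7.520 MeV per nucleon.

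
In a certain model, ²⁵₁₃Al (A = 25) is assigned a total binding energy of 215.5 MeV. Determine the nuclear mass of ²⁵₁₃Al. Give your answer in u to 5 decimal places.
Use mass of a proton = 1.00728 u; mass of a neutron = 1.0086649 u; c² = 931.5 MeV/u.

Mass defect = 215.5 MeV / (931.5 MeV/u) = 0.2313473 u
Constituent mass = 13(1.00728) + 12(1.0086649) = 25.1986188 u
Nuclear mass = 25.1986188 − 0.2313473 = 24.9672715 u ≈ 24.96727 u (to 5 decimal places)

24.96727 u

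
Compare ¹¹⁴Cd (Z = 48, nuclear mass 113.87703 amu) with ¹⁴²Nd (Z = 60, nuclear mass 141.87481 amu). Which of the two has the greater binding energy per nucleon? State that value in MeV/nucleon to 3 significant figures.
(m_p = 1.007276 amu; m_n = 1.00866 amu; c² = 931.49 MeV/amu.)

¹¹⁴Cd: Σm = 48(1.007276) + 66(1.00866) = 114.920808 amu; Δm = 1.043778 amu; E_B = 972.27 MeV; E_B/A = 8.529 MeV
¹⁴²Nd: Σm = 60(1.007276) + 82(1.00866) = 143.146680 amu; Δm = 1.271870 amu; E_B = 1184.7 MeV; E_B/A = 8.343 MeV
¹¹⁴Cd has the higher binding energy per nucleon, so it is the more tightly bound nucleus.

¹¹⁴Cd; 8.53 MeV/nucleon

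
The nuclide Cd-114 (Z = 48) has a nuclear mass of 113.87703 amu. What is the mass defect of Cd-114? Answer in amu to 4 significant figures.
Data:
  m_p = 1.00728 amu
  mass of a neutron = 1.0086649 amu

1.044 amu

Z = 48, so N = A − Z = 114 − 48 = 66.
Σm = 48·m_p + 66·m_n = 48.34944 + 66.5718834 = 114.9213234 amu
The mass defect is 114.9213234 − 113.87703 = 1.0442934 amu.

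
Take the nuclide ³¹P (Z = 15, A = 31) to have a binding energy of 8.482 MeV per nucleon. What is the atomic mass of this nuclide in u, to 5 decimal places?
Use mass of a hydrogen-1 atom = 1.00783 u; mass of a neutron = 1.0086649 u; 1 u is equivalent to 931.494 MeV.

Total binding energy = 31 × 8.482 = 262.942 MeV
Mass defect = 262.942 MeV / (931.494 MeV/u) = 0.2822799 u
Constituent mass = 15(1.00783) + 16(1.0086649) = 31.2560884 u
Atomic mass = 31.2560884 − 0.2822799 = 30.9738085 u ≈ 30.97381 u (to 5 decimal places)

30.97381 u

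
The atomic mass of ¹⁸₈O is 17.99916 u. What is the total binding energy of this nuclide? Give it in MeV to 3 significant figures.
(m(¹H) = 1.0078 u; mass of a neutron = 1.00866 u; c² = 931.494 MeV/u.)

140 MeV

Total constituent mass: 8 × 1.0078 + 10 × 1.00866 = 18.14900 u
Δm = 18.14900 − 17.99916 = 0.14984 u
Binding energy = Δm·c² = 0.14984 × 931.494 MeV/u = 139.575 MeV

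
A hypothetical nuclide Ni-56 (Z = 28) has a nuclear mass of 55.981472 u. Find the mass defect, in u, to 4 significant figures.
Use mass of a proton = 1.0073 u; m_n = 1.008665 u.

0.4655 u

With 28 protons and 28 neutrons (A = 56):
Total constituent mass: 28 × 1.0073 + 28 × 1.008665 = 56.447020 u
The mass defect is 56.447020 − 55.981472 = 0.465548 u.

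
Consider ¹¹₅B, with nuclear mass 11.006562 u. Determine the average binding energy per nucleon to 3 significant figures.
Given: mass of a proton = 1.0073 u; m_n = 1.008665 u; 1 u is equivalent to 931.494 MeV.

With 5 protons and 6 neutrons (A = 11):
Mass of separated nucleons = 5(1.0073) + 6(1.008665) = 5.0365 + 6.051990 = 11.088490 u
The mass defect is 11.088490 − 11.006562 = 0.081928 u.
Binding energy = Δm·c² = 0.081928 × 931.494 MeV/u = 76.3154 MeV
BE/A = 76.3154 MeV / 11 = 6.938 MeV/nucleon

6.94 MeV/nucleon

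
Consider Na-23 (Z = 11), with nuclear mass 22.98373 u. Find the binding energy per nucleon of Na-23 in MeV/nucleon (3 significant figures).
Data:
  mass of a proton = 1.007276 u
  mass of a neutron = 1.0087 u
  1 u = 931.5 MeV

8.13 MeV/nucleon

Σm = 11·m_p + 12·m_n = 11.080036 + 12.1044 = 23.184436 u
Mass defect Δm = 23.184436 − 22.98373 = 0.200706 u
E_B = 0.200706 × 931.5 = 186.958 MeV
Dividing by A = 23 gives 8.129 MeV per nucleon.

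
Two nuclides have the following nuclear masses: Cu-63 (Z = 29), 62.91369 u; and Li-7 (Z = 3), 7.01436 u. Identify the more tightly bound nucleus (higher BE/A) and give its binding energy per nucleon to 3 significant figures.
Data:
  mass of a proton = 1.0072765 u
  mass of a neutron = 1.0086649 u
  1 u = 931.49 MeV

Cu-63; 8.75 MeV/nucleon

Cu-63: Σm = 29(1.0072765) + 34(1.0086649) = 63.5056251 u; Δm = 0.5919351 u; E_B = 551.38 MeV; E_B/A = 8.752 MeV
Li-7: Σm = 3(1.0072765) + 4(1.0086649) = 7.0564891 u; Δm = 0.0421291 u; E_B = 39.243 MeV; E_B/A = 5.606 MeV
Cu-63 has the higher binding energy per nucleon, so it is the more tightly bound nucleus.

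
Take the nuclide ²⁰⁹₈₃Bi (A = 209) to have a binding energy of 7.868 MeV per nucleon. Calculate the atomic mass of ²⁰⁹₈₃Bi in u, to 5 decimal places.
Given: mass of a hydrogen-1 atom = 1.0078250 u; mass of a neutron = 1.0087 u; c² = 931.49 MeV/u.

208.98032 u

Total binding energy = 209 × 7.868 = 1644.412 MeV
Mass defect = 1644.412 MeV / (931.49 MeV/u) = 1.7653566 u
Constituent mass = 83(1.0078250) + 126(1.0087) = 210.7456750 u
Atomic mass = 210.7456750 − 1.7653566 = 208.9803184 u ≈ 208.98032 u (to 5 decimal places)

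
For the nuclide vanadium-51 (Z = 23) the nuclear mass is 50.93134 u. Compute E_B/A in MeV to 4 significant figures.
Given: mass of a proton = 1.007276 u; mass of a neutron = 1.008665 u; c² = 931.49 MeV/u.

8.742 MeV/nucleon

Z = 23, so N = A − Z = 51 − 23 = 28.
Σm = 23·m_p + 28·m_n = 23.167348 + 28.242620 = 51.409968 u
Mass defect Δm = 51.409968 − 50.93134 = 0.478628 u
E_B = 0.478628 × 931.49 = 445.837 MeV
Dividing by A = 51 gives 8.742 MeV per nucleon.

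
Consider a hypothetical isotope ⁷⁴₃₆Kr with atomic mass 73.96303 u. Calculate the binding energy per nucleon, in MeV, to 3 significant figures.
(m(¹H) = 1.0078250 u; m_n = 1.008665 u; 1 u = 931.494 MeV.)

Z = 36, so N = A − Z = 74 − 36 = 38.
Total constituent mass: 36 × 1.0078250 + 38 × 1.008665 = 74.6109700 u
Mass defect Δm = 74.6109700 − 73.96303 = 0.6479400 u
Converting to energy: 0.6479400 u × 931.494 MeV/u = 603.552 MeV
BE/A = 603.552 MeV / 74 = 8.156 MeV/nucleon

8.16 MeV/nucleon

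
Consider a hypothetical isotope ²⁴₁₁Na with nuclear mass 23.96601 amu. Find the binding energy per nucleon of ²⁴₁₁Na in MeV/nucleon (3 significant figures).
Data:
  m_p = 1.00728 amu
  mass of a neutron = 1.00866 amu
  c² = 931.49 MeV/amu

8.80 MeV/nucleon

Total constituent mass: 11 × 1.00728 + 13 × 1.00866 = 24.19266 amu
The mass defect is 24.19266 − 23.96601 = 0.22665 amu.
E_B = 0.22665 × 931.49 = 211.122 MeV
BE/A = 211.122 MeV / 24 = 8.797 MeV/nucleon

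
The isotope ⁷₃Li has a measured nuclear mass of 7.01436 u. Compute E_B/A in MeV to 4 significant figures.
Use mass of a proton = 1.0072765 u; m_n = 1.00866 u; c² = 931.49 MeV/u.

Z = 3, so N = A − Z = 7 − 3 = 4.
Total constituent mass: 3 × 1.0072765 + 4 × 1.00866 = 7.0564695 u
Δm = 7.0564695 − 7.01436 = 0.0421095 u
Converting to energy: 0.0421095 u × 931.49 MeV/u = 39.2246 MeV
Dividing by A = 7 gives 5.604 MeV per nucleon.

5.604 MeV/nucleon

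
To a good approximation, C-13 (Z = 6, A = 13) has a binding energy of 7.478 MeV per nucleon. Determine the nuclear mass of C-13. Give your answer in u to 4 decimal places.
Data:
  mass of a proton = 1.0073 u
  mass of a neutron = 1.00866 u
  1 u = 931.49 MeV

Total binding energy = 13 × 7.478 = 97.214 MeV
Mass defect = 97.214 MeV / (931.49 MeV/u) = 0.104364 u
Constituent mass = 6(1.0073) + 7(1.00866) = 13.10442 u
Nuclear mass = 13.10442 − 0.104364 = 13.000056 u ≈ 13.0001 u (to 4 decimal places)

13.0001 u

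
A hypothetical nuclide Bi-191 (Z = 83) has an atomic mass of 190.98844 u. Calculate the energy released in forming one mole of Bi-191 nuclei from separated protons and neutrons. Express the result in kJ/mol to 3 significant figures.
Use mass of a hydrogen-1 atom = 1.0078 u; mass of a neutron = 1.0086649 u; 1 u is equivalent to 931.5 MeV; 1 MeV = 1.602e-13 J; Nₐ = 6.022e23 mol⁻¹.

1.43e+11 kJ/mol

With 83 protons and 108 neutrons (A = 191):
Σm = 83·m(¹H) + 108·m_n = 83.6474 + 108.9358092 = 192.5832092 u
The mass defect is 192.5832092 − 190.98844 = 1.5947692 u.
E_B = 1.5947692 × 931.5 = 1485.53 MeV
Per nucleus in joules: 1485.53 MeV × 1.602e-13 J/MeV = 2.3798e-10 J
Per mole: 2.3798e-10 J × 6.022e23 mol⁻¹ = 1.4331e+14 J/mol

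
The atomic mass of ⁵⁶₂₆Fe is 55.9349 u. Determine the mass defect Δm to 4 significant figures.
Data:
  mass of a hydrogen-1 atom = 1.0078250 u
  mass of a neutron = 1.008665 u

With 26 protons and 30 neutrons (A = 56):
Mass of separated nucleons = 26(1.0078250) + 30(1.008665) = 26.2034500 + 30.259950 = 56.4634000 u
Mass defect Δm = 56.4634000 − 55.9349 = 0.5285000 u

0.5285 u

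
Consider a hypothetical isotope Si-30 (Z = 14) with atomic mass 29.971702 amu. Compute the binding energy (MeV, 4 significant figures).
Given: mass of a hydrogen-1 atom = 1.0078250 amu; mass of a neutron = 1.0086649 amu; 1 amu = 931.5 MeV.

Mass of separated nucleons = 14(1.0078250) + 16(1.0086649) = 14.1095500 + 16.1386384 = 30.2481884 amu
The mass defect is 30.2481884 − 29.971702 = 0.2764864 amu.
Converting to energy: 0.2764864 amu × 931.5 MeV/amu = 257.547 MeV

257.5 MeV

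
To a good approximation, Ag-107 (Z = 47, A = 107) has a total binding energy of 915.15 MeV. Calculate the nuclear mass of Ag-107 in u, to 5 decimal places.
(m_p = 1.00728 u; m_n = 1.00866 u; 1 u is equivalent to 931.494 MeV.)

Mass defect = 915.15 MeV / (931.494 MeV/u) = 0.9824540 u
Constituent mass = 47(1.00728) + 60(1.00866) = 107.86176 u
Nuclear mass = 107.86176 − 0.9824540 = 106.8793060 u ≈ 106.87931 u (to 5 decimal places)

106.87931 u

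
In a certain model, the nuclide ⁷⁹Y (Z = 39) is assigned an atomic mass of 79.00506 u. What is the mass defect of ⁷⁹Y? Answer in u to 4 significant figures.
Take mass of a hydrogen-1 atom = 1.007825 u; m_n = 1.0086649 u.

0.6467 u

With 39 protons and 40 neutrons (A = 79):
Mass of separated nucleons = 39(1.007825) + 40(1.0086649) = 39.305175 + 40.3465960 = 79.6517710 u
The mass defect is 79.6517710 − 79.00506 = 0.6467110 u.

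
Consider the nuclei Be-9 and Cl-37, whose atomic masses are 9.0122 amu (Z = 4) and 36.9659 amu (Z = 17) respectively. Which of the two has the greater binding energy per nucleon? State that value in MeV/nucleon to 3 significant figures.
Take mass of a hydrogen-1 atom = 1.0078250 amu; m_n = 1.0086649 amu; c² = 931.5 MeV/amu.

Cl-37; 8.57 MeV/nucleon

Be-9: Σm = 4(1.0078250) + 5(1.0086649) = 9.0746245 amu; Δm = 0.0624245 amu; E_B = 58.148 MeV; E_B/A = 6.461 MeV
Cl-37: Σm = 17(1.0078250) + 20(1.0086649) = 37.3063230 amu; Δm = 0.3404230 amu; E_B = 317.10 MeV; E_B/A = 8.570 MeV
Cl-37 has the higher binding energy per nucleon, so it is the more tightly bound nucleus.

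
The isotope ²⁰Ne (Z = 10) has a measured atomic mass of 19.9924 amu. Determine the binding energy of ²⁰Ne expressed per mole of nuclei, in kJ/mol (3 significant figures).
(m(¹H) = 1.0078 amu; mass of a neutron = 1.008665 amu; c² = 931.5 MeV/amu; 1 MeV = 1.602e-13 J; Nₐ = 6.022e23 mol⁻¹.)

With 10 protons and 10 neutrons (A = 20):
Mass of separated nucleons = 10(1.0078) + 10(1.008665) = 10.0780 + 10.086650 = 20.164650 amu
The mass defect is 20.164650 − 19.9924 = 0.172250 amu.
Binding energy = Δm·c² = 0.172250 × 931.5 MeV/amu = 160.451 MeV
Per nucleus in joules: 160.451 MeV × 1.602e-13 J/MeV = 2.5704e-11 J
Per mole: 2.5704e-11 J × 6.022e23 mol⁻¹ = 1.5479e+13 J/mol

1.55e+10 kJ/mol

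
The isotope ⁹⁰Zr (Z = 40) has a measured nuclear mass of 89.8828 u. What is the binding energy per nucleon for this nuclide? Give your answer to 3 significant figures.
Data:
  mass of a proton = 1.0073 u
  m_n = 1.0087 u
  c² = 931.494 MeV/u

8.74 MeV/nucleon

The nucleus contains 40 protons and 90 − 40 = 50 neutrons.
Total constituent mass: 40 × 1.0073 + 50 × 1.0087 = 90.7270 u
Mass defect Δm = 90.7270 − 89.8828 = 0.8442 u
Converting to energy: 0.8442 u × 931.494 MeV/u = 786.367 MeV
Per nucleon: 786.367 / 90 = 8.737 MeV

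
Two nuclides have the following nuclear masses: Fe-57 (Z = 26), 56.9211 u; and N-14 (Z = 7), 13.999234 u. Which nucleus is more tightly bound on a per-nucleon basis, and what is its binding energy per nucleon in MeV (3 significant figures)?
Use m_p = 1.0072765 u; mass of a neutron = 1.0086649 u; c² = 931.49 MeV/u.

Fe-57; 8.77 MeV/nucleon

Fe-57: Σm = 26(1.0072765) + 31(1.0086649) = 57.4578009 u; Δm = 0.5367009 u; E_B = 499.93 MeV; E_B/A = 8.771 MeV
N-14: Σm = 7(1.0072765) + 7(1.0086649) = 14.1115898 u; Δm = 0.1123558 u; E_B = 104.66 MeV; E_B/A = 7.476 MeV
Fe-57 has the higher binding energy per nucleon, so it is the more tightly bound nucleus.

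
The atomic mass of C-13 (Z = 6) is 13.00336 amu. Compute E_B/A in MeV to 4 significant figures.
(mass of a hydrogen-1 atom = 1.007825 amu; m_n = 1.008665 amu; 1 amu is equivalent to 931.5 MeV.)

The nucleus contains 6 protons and 13 − 6 = 7 neutrons.
Σm = 6·m(¹H) + 7·m_n = 6.046950 + 7.060655 = 13.107605 amu
Δm = 13.107605 − 13.00336 = 0.104245 amu
Binding energy = Δm·c² = 0.104245 × 931.5 MeV/amu = 97.1042 MeV
Dividing by A = 13 gives 7.470 MeV per nucleon.

7.470 MeV/nucleon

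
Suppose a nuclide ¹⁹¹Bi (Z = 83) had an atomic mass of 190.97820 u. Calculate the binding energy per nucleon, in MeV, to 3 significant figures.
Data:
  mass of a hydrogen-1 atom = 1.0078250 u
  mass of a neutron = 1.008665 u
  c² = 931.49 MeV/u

7.84 MeV/nucleon

Z = 83, so N = A − Z = 191 − 83 = 108.
Total constituent mass: 83 × 1.0078250 + 108 × 1.008665 = 192.5852950 u
The mass defect is 192.5852950 − 190.97820 = 1.6070950 u.
E_B = 1.6070950 × 931.49 = 1496.99 MeV
Dividing by A = 191 gives 7.838 MeV per nucleon.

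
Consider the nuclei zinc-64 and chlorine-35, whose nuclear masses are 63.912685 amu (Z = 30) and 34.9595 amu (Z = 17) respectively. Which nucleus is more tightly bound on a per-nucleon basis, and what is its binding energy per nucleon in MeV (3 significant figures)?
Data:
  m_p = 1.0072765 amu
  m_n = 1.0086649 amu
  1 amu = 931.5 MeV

zinc-64; 8.74 MeV/nucleon

zinc-64: Σm = 30(1.0072765) + 34(1.0086649) = 64.5129016 amu; Δm = 0.6002166 amu; E_B = 559.10 MeV; E_B/A = 8.736 MeV
chlorine-35: Σm = 17(1.0072765) + 18(1.0086649) = 35.2796687 amu; Δm = 0.3201687 amu; E_B = 298.24 MeV; E_B/A = 8.521 MeV
zinc-64 has the higher binding energy per nucleon, so it is the more tightly bound nucleus.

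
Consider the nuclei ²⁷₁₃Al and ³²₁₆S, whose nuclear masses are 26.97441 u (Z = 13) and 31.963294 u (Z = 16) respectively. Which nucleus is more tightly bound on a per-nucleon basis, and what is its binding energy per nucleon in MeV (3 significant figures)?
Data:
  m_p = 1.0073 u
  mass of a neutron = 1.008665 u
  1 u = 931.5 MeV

²⁷₁₃Al: Σm = 13(1.0073) + 14(1.008665) = 27.216210 u; Δm = 0.241800 u; E_B = 225.24 MeV; E_B/A = 8.342 MeV
³²₁₆S: Σm = 16(1.0073) + 16(1.008665) = 32.255440 u; Δm = 0.292146 u; E_B = 272.13 MeV; E_B/A = 8.504 MeV
³²₁₆S has the higher binding energy per nucleon, so it is the more tightly bound nucleus.

³²₁₆S; 8.50 MeV/nucleon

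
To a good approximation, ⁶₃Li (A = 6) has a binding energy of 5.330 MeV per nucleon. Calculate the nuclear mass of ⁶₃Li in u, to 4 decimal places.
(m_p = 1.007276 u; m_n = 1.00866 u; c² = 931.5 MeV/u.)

6.0135 u

Total binding energy = 6 × 5.330 = 31.980 MeV
Mass defect = 31.980 MeV / (931.5 MeV/u) = 0.034332 u
Constituent mass = 3(1.007276) + 3(1.00866) = 6.047808 u
Nuclear mass = 6.047808 − 0.034332 = 6.013476 u ≈ 6.0135 u (to 4 decimal places)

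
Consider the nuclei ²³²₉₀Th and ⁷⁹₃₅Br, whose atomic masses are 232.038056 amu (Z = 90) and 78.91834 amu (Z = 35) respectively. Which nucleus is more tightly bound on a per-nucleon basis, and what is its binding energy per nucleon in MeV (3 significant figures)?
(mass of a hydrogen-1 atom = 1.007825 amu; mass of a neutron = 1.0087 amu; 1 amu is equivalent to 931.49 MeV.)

⁷⁹₃₅Br; 8.71 MeV/nucleon

²³²₉₀Th: Σm = 90(1.007825) + 142(1.0087) = 233.939650 amu; Δm = 1.901594 amu; E_B = 1771.316 MeV; E_B/A = 7.63498 MeV
⁷⁹₃₅Br: Σm = 35(1.007825) + 44(1.0087) = 79.656675 amu; Δm = 0.738335 amu; E_B = 687.75 MeV; E_B/A = 8.706 MeV
⁷⁹₃₅Br has the higher binding energy per nucleon, so it is the more tightly bound nucleus.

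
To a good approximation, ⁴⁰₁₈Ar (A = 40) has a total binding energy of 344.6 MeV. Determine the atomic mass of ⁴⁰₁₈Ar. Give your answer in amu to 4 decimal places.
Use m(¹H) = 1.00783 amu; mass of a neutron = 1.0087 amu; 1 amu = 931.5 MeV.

39.9624 amu

Mass defect = 344.6 MeV / (931.5 MeV/amu) = 0.369941 amu
Constituent mass = 18(1.00783) + 22(1.0087) = 40.33234 amu
Atomic mass = 40.33234 − 0.369941 = 39.962399 amu ≈ 39.9624 amu (to 4 decimal places)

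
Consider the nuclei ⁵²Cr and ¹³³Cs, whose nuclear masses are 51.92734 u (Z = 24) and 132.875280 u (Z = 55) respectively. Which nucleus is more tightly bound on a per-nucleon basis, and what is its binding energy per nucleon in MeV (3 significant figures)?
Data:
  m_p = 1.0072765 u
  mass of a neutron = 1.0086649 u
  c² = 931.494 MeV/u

⁵²Cr; 8.78 MeV/nucleon

⁵²Cr: Σm = 24(1.0072765) + 28(1.0086649) = 52.4172532 u; Δm = 0.4899132 u; E_B = 456.35 MeV; E_B/A = 8.776 MeV
¹³³Cs: Σm = 55(1.0072765) + 78(1.0086649) = 134.0760697 u; Δm = 1.2007897 u; E_B = 1118.5 MeV; E_B/A = 8.410 MeV
⁵²Cr has the higher binding energy per nucleon, so it is the more tightly bound nucleus.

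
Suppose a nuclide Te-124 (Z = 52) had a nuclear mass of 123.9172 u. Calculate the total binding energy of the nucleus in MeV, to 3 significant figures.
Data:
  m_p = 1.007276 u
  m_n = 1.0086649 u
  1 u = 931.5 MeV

With 52 protons and 72 neutrons (A = 124):
Σm = 52·m_p + 72·m_n = 52.378352 + 72.6238728 = 125.0022248 u
Δm = 125.0022248 − 123.9172 = 1.0850248 u
Converting to energy: 1.0850248 u × 931.5 MeV/u = 1010.70 MeV

1010 MeV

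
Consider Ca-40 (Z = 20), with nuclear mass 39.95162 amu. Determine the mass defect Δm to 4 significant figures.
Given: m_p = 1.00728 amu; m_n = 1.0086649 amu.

Mass of separated nucleons = 20(1.00728) + 20(1.0086649) = 20.14560 + 20.1732980 = 40.3188980 amu
Mass defect Δm = 40.3188980 − 39.95162 = 0.3672780 amu

0.3673 amu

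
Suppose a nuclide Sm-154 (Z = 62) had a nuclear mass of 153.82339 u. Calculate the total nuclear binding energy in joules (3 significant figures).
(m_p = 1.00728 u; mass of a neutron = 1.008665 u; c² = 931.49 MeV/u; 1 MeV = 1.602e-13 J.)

Mass of separated nucleons = 62(1.00728) + 92(1.008665) = 62.45136 + 92.797180 = 155.248540 u
The mass defect is 155.248540 − 153.82339 = 1.425150 u.
Converting to energy: 1.425150 u × 931.49 MeV/u = 1327.51 MeV
In joules: 1327.51 MeV × 1.602e-13 J/MeV = 2.1267e-10 J

2.13e-10 J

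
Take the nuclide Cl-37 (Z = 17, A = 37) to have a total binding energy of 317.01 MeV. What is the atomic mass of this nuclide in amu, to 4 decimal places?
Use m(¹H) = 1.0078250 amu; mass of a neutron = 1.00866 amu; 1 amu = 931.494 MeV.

36.9659 amu

Mass defect = 317.01 MeV / (931.494 MeV/amu) = 0.340324 amu
Constituent mass = 17(1.0078250) + 20(1.00866) = 37.3062250 amu
Atomic mass = 37.3062250 − 0.340324 = 36.9659010 amu ≈ 36.9659 amu (to 4 decimal places)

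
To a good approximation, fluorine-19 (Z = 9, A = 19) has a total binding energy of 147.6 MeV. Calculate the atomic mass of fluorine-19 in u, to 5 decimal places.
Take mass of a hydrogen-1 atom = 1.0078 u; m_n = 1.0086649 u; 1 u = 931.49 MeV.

18.99839 u

Mass defect = 147.6 MeV / (931.49 MeV/u) = 0.1584558 u
Constituent mass = 9(1.0078) + 10(1.0086649) = 19.1568490 u
Atomic mass = 19.1568490 − 0.1584558 = 18.9983932 u ≈ 18.99839 u (to 5 decimal places)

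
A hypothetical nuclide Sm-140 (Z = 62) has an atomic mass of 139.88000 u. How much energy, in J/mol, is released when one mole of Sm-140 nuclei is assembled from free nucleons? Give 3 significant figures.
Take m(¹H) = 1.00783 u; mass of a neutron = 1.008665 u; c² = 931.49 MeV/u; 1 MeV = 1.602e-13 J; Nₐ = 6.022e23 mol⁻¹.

The nucleus contains 62 protons and 140 − 62 = 78 neutrons.
Mass of separated nucleons = 62(1.00783) + 78(1.008665) = 62.48546 + 78.675870 = 141.161330 u
Δm = 141.161330 − 139.88000 = 1.281330 u
E_B = 1.281330 × 931.49 = 1193.55 MeV
Per nucleus in joules: 1193.55 MeV × 1.602e-13 J/MeV = 1.9121e-10 J
Per mole: 1.9121e-10 J × 6.022e23 mol⁻¹ = 1.1515e+14 J/mol

1.15e+14 J/mol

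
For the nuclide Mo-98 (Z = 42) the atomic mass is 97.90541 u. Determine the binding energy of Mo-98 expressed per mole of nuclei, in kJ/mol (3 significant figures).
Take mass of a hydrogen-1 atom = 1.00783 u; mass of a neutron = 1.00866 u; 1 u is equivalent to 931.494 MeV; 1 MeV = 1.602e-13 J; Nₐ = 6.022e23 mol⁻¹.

Σm = 42·m(¹H) + 56·m_n = 42.32886 + 56.48496 = 98.81382 u
Mass defect Δm = 98.81382 − 97.90541 = 0.90841 u
E_B = 0.90841 × 931.494 = 846.178 MeV
Per nucleus in joules: 846.178 MeV × 1.602e-13 J/MeV = 1.3556e-10 J
Per mole: 1.3556e-10 J × 6.022e23 mol⁻¹ = 8.1634e+13 J/mol

8.16e+10 kJ/mol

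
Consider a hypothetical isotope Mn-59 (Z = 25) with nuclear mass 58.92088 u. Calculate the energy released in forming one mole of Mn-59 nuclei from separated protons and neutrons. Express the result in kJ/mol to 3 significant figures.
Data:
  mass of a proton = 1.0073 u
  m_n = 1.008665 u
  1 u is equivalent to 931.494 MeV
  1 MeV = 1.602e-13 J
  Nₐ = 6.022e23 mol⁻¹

5.00e+10 kJ/mol

With 25 protons and 34 neutrons (A = 59):
Total constituent mass: 25 × 1.0073 + 34 × 1.008665 = 59.477110 u
Mass defect Δm = 59.477110 − 58.92088 = 0.556230 u
Binding energy = Δm·c² = 0.556230 × 931.494 MeV/u = 518.125 MeV
Per nucleus in joules: 518.125 MeV × 1.602e-13 J/MeV = 8.3004e-11 J
Per mole: 8.3004e-11 J × 6.022e23 mol⁻¹ = 4.9985e+13 J/mol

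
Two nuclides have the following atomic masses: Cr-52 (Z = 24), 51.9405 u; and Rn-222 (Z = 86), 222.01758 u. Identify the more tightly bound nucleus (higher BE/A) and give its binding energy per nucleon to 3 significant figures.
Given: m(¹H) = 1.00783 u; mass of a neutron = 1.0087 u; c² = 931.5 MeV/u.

Cr-52: Σm = 24(1.00783) + 28(1.0087) = 52.43152 u; Δm = 0.49102 u; E_B = 457.39 MeV; E_B/A = 8.796 MeV
Rn-222: Σm = 86(1.00783) + 136(1.0087) = 223.85658 u; Δm = 1.83900 u; E_B = 1713.0 MeV; E_B/A = 7.716 MeV
Cr-52 has the higher binding energy per nucleon, so it is the more tightly bound nucleus.

Cr-52; 8.80 MeV/nucleon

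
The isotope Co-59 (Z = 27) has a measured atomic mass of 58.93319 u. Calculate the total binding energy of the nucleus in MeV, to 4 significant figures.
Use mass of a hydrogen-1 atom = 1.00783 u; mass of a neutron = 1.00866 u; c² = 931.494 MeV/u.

Total constituent mass: 27 × 1.00783 + 32 × 1.00866 = 59.48853 u
Δm = 59.48853 − 58.93319 = 0.55534 u
E_B = 0.55534 × 931.494 = 517.296 MeV

517.3 MeV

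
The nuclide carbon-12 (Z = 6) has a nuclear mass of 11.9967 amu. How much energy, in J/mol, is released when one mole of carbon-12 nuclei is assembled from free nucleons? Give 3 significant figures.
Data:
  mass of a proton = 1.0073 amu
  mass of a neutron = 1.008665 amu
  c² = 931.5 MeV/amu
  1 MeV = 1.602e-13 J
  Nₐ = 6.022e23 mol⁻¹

The nucleus contains 6 protons and 12 − 6 = 6 neutrons.
Mass of separated nucleons = 6(1.0073) + 6(1.008665) = 6.0438 + 6.051990 = 12.095790 amu
The mass defect is 12.095790 − 11.9967 = 0.099090 amu.
Binding energy = Δm·c² = 0.099090 × 931.5 MeV/amu = 92.3023 MeV
Per nucleus in joules: 92.3023 MeV × 1.602e-13 J/MeV = 1.4787e-11 J
Per mole: 1.4787e-11 J × 6.022e23 mol⁻¹ = 8.9047e+12 J/mol

8.90e+12 J/mol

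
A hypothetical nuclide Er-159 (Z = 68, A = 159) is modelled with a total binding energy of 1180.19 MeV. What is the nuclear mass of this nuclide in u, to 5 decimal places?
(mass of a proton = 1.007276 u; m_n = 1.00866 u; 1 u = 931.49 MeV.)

Mass defect = 1180.19 MeV / (931.49 MeV/u) = 1.2669916 u
Constituent mass = 68(1.007276) + 91(1.00866) = 160.282828 u
Nuclear mass = 160.282828 − 1.2669916 = 159.0158364 u ≈ 159.01584 u (to 5 decimal places)

159.01584 u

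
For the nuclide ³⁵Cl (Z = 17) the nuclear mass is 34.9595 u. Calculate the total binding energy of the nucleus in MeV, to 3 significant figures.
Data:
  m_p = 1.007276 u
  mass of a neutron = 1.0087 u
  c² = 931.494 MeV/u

299 MeV

Σm = 17·m_p + 18·m_n = 17.123692 + 18.1566 = 35.280292 u
The mass defect is 35.280292 − 34.9595 = 0.320792 u.
Converting to energy: 0.320792 u × 931.494 MeV/u = 298.816 MeV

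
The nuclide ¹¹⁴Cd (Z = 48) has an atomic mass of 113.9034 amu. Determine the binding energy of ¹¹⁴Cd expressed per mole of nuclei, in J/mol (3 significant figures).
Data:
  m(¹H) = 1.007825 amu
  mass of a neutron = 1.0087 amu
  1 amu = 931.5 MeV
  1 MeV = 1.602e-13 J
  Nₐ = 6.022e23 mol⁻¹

9.40e+13 J/mol

With 48 protons and 66 neutrons (A = 114):
Σm = 48·m(¹H) + 66·m_n = 48.375600 + 66.5742 = 114.949800 amu
Mass defect Δm = 114.949800 − 113.9034 = 1.046400 amu
Converting to energy: 1.046400 amu × 931.5 MeV/amu = 974.722 MeV
Per nucleus in joules: 974.722 MeV × 1.602e-13 J/MeV = 1.5615e-10 J
Per mole: 1.5615e-10 J × 6.022e23 mol⁻¹ = 9.4034e+13 J/mol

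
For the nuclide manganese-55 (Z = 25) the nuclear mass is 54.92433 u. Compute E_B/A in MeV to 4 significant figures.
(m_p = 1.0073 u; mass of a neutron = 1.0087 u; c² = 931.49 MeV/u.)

8.793 MeV/nucleon

Σm = 25·m_p + 30·m_n = 25.1825 + 30.2610 = 55.4435 u
The mass defect is 55.4435 − 54.92433 = 0.51917 u.
Binding energy = Δm·c² = 0.51917 × 931.49 MeV/u = 483.602 MeV
Dividing by A = 55 gives 8.793 MeV per nucleon.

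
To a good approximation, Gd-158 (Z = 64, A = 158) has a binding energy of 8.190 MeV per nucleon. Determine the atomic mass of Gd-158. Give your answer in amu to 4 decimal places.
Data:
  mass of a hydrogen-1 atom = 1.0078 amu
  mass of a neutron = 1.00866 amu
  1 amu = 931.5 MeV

Total binding energy = 158 × 8.190 = 1294.020 MeV
Mass defect = 1294.020 MeV / (931.5 MeV/amu) = 1.389179 amu
Constituent mass = 64(1.0078) + 94(1.00866) = 159.31324 amu
Atomic mass = 159.31324 − 1.389179 = 157.924061 amu ≈ 157.9241 amu (to 4 decimal places)

157.9241 amu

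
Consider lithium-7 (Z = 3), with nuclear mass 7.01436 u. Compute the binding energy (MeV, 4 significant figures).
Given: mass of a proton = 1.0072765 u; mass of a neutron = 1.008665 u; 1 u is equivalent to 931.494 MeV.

39.24 MeV

With 3 protons and 4 neutrons (A = 7):
Σm = 3·m_p + 4·m_n = 3.0218295 + 4.034660 = 7.0564895 u
Mass defect Δm = 7.0564895 − 7.01436 = 0.0421295 u
E_B = 0.0421295 × 931.494 = 39.2434 MeV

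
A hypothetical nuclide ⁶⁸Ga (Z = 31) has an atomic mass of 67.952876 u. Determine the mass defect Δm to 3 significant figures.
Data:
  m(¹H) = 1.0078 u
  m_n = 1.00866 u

0.609 u

Z = 31, so N = A − Z = 68 − 31 = 37.
Total constituent mass: 31 × 1.0078 + 37 × 1.00866 = 68.56222 u
Δm = 68.56222 − 67.952876 = 0.609344 u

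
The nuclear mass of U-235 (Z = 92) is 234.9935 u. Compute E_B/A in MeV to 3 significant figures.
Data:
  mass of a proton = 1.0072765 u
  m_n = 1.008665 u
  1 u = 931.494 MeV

The nucleus contains 92 protons and 235 − 92 = 143 neutrons.
Total constituent mass: 92 × 1.0072765 + 143 × 1.008665 = 236.9085330 u
The mass defect is 236.9085330 − 234.9935 = 1.9150330 u.
Converting to energy: 1.9150330 u × 931.494 MeV/u = 1783.84 MeV
Per nucleon: 1783.84 / 235 = 7.591 MeV

7.59 MeV/nucleon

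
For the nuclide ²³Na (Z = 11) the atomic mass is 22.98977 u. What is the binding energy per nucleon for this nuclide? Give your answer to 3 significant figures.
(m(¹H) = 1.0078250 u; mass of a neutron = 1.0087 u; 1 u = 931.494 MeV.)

Z = 11, so N = A − Z = 23 − 11 = 12.
Mass of separated nucleons = 11(1.0078250) + 12(1.0087) = 11.0860750 + 12.1044 = 23.1904750 u
Mass defect Δm = 23.1904750 − 22.98977 = 0.2007050 u
Binding energy = Δm·c² = 0.2007050 × 931.494 MeV/u = 186.956 MeV
BE/A = 186.956 MeV / 23 = 8.129 MeV/nucleon

8.13 MeV/nucleon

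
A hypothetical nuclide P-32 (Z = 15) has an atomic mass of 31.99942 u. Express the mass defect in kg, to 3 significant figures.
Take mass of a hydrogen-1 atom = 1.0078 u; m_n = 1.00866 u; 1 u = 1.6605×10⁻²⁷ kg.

4.40e-28 kg

Total constituent mass: 15 × 1.0078 + 17 × 1.00866 = 32.26422 u
Mass defect Δm = 32.26422 − 31.99942 = 0.26480 u
In SI units: 0.26480 u × 1.6605×10⁻²⁷ kg/u = 4.3970e-28 kg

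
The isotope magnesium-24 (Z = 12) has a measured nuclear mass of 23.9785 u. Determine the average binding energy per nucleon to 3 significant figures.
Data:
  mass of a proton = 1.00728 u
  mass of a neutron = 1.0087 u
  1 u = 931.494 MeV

The nucleus contains 12 protons and 24 − 12 = 12 neutrons.
Σm = 12·m_p + 12·m_n = 12.08736 + 12.1044 = 24.19176 u
Δm = 24.19176 − 23.9785 = 0.21326 u
Converting to energy: 0.21326 u × 931.494 MeV/u = 198.650 MeV
Per nucleon: 198.650 / 24 = 8.277 MeV

8.28 MeV/nucleon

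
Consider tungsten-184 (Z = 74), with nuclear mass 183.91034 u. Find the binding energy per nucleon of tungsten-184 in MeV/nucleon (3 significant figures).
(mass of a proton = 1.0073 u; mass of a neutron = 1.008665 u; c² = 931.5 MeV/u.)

Total constituent mass: 74 × 1.0073 + 110 × 1.008665 = 185.493350 u
Δm = 185.493350 − 183.91034 = 1.583010 u
Converting to energy: 1.583010 u × 931.5 MeV/u = 1474.57 MeV
BE/A = 1474.57 MeV / 184 = 8.014 MeV/nucleon

8.01 MeV/nucleon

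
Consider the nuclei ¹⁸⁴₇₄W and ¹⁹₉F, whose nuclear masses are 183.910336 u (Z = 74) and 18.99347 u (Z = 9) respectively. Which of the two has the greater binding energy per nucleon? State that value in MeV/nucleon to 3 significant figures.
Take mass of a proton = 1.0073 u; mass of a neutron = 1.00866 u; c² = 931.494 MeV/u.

¹⁸⁴₇₄W: Σm = 74(1.0073) + 110(1.00866) = 185.49280 u; Δm = 1.582464 u; E_B = 1474.1 MeV; E_B/A = 8.011 MeV
¹⁹₉F: Σm = 9(1.0073) + 10(1.00866) = 19.15230 u; Δm = 0.15883 u; E_B = 147.95 MeV; E_B/A = 7.787 MeV
¹⁸⁴₇₄W has the higher binding energy per nucleon, so it is the more tightly bound nucleus.

¹⁸⁴₇₄W; 8.01 MeV/nucleon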